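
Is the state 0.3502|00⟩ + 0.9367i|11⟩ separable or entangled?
Entangled

Writing the state as a|00⟩ + b|01⟩ + c|10⟩ + d|11⟩, it is a product state iff ad − bc = 0.
Here (a, b, c, d) = (0.3502, 0, 0, 0.9367i): ad − bc = (0.3502)(0.9367i) − (0)(0) = 0.328i ≠ 0, so the state is entangled.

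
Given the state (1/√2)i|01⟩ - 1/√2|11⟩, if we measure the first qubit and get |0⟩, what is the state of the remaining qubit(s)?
i|1⟩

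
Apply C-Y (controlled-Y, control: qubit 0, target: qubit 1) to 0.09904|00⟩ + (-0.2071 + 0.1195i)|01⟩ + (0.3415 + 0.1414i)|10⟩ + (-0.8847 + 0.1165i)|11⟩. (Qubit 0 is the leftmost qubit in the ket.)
0.09904|00⟩ + (-0.2071 + 0.1195i)|01⟩ + (0.1165 + 0.8847i)|10⟩ + (-0.1414 + 0.3415i)|11⟩

C-Y leaves the control-|0⟩ kets |00⟩, |01⟩ unchanged and applies Y to qubit 1 on the control-|1⟩ pair (|10⟩, |11⟩).
Y = [[0, -i], [i, 0]].
With a = amp(|10⟩) = (0.3415 + 0.1414i) and b = amp(|11⟩) = (-0.8847 + 0.1165i):
new amp(|10⟩) = (-i)·b = (0.1165 + 0.8847i)
new amp(|11⟩) = (i)·a = (-0.1414 + 0.3415i)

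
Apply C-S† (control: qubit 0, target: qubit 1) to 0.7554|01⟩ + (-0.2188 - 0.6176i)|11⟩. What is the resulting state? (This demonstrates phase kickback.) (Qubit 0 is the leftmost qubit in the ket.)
0.7554|01⟩ + (-0.6176 + 0.2188i)|11⟩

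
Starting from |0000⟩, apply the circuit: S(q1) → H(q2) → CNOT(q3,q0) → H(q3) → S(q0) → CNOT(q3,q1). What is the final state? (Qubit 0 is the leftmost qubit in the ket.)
1/2|0000⟩ + 1/2|0010⟩ + 1/2|0101⟩ + 1/2|0111⟩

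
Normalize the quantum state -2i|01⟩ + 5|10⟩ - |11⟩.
-0.3651i|01⟩ + 0.9129|10⟩ - 0.1826|11⟩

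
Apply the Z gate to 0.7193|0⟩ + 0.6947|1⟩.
0.7193|0⟩ - 0.6947|1⟩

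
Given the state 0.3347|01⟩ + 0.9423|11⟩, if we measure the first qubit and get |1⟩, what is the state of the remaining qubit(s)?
|1⟩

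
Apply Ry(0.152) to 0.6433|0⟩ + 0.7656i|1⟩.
(0.6414 - 0.05813i)|0⟩ + (0.04884 + 0.7634i)|1⟩

Ry(0.152) = [[cos(θ/2), −sin(θ/2)], [sin(θ/2), cos(θ/2)]]; θ = 0.152, cos(θ/2) ≈ 0.997113, sin(θ/2) ≈ 0.0759269.
With a = amp(|0⟩) = 0.6433 and b = amp(|1⟩) = 0.7656i:
new amp(|0⟩) = (0.997113)·a + (-0.0759269)·b = (0.6414 - 0.05813i)
new amp(|1⟩) = (0.0759269)·a + (0.997113)·b = (0.04884 + 0.7634i)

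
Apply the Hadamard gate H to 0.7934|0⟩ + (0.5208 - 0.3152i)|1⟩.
(0.9293 - 0.2229i)|0⟩ + (0.1928 + 0.2229i)|1⟩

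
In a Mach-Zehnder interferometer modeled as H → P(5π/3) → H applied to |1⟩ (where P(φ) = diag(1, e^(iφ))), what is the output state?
(0.25 + 0.433i)|0⟩ + (0.75 - 0.433i)|1⟩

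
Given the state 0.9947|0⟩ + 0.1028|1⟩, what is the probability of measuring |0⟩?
0.9894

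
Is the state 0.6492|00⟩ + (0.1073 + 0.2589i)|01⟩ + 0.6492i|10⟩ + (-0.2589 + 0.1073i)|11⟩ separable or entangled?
Separable

Writing the state as a|00⟩ + b|01⟩ + c|10⟩ + d|11⟩, it is a product state iff ad − bc = 0.
Here (a, b, c, d) = (0.6492, (0.1073 + 0.2589i), 0.6492i, (-0.2589 + 0.1073i)): ad − bc = (0.6492)(-0.2589 + 0.1073i) − (0.1073 + 0.2589i)(0.6492i) = 0, so the state is separable.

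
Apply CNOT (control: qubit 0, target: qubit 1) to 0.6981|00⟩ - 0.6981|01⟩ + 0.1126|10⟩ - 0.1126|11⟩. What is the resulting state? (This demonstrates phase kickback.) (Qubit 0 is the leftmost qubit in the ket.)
0.6981|00⟩ - 0.6981|01⟩ - 0.1126|10⟩ + 0.1126|11⟩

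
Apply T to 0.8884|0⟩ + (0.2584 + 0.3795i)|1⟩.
0.8884|0⟩ + (-0.08563 + 0.4511i)|1⟩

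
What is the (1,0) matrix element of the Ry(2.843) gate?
0.9889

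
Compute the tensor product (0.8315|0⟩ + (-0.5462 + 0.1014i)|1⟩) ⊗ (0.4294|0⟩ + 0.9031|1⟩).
0.357|00⟩ + 0.7509|01⟩ + (-0.2345 + 0.04354i)|10⟩ + (-0.4933 + 0.09157i)|11⟩

amp(|b₁b₂…⟩) = product of the factor amplitudes for bits b₁, b₂, …; only kets whose every factor amplitude is nonzero survive.
|00⟩: (0.8315)(0.4294) = 0.357
|01⟩: (0.8315)(0.9031) = 0.7509
|10⟩: (-0.5462 + 0.1014i)(0.4294) = (-0.2345 + 0.04354i)
|11⟩: (-0.5462 + 0.1014i)(0.9031) = (-0.4933 + 0.09157i)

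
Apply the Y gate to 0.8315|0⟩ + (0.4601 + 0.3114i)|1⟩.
(0.3114 - 0.4601i)|0⟩ + 0.8315i|1⟩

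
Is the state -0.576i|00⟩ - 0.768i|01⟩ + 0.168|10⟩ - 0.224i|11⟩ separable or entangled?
Entangled

Writing the state as a|00⟩ + b|01⟩ + c|10⟩ + d|11⟩, it is a product state iff ad − bc = 0.
Here (a, b, c, d) = (-0.576i, -0.768i, 0.168, -0.224i): ad − bc = (-0.576i)(-0.224i) − (-0.768i)(0.168) = (-0.129 + 0.129i) ≠ 0, so the state is entangled.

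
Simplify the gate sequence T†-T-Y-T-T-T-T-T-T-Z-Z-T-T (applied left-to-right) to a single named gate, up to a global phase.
Y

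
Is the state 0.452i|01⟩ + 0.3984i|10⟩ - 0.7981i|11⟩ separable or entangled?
Entangled

Writing the state as a|00⟩ + b|01⟩ + c|10⟩ + d|11⟩, it is a product state iff ad − bc = 0.
Here (a, b, c, d) = (0, 0.452i, 0.3984i, -0.7981i): ad − bc = (0)(-0.7981i) − (0.452i)(0.3984i) = 0.1801 ≠ 0, so the state is entangled.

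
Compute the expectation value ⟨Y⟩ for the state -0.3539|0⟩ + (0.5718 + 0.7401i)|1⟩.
-0.5238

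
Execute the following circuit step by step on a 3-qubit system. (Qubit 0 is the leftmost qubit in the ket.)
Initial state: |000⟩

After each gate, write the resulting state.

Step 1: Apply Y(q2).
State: i|001⟩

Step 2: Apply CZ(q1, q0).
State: i|001⟩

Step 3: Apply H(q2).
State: (1/√2)i|000⟩ - (1/√2)i|001⟩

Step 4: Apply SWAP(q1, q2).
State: (1/√2)i|000⟩ - (1/√2)i|010⟩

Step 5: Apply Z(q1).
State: (1/√2)i|000⟩ + (1/√2)i|010⟩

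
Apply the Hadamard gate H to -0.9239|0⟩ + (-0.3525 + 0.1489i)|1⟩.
(-0.9026 + 0.1053i)|0⟩ + (-0.404 - 0.1053i)|1⟩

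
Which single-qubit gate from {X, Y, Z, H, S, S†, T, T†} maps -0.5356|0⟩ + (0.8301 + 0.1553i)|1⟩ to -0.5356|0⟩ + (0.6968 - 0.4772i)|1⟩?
T†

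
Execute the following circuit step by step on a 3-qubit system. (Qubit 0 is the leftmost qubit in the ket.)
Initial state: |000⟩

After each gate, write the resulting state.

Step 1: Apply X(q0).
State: |100⟩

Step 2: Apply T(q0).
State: (1/√2 + (1/√2)i)|100⟩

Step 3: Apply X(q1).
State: (1/√2 + (1/√2)i)|110⟩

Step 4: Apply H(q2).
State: (1/2 + (1/2)i)|110⟩ + (1/2 + (1/2)i)|111⟩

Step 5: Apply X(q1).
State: (1/2 + (1/2)i)|100⟩ + (1/2 + (1/2)i)|101⟩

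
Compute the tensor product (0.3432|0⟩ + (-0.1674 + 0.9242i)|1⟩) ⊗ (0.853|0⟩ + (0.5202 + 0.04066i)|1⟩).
0.2927|00⟩ + (0.1785 + 0.01395i)|01⟩ + (-0.1428 + 0.7883i)|10⟩ + (-0.1247 + 0.474i)|11⟩

amp(|b₁b₂…⟩) = product of the factor amplitudes for bits b₁, b₂, …; only kets whose every factor amplitude is nonzero survive.
|00⟩: (0.3432)(0.853) = 0.2927
|01⟩: (0.3432)(0.5202 + 0.04066i) = (0.1785 + 0.01395i)
|10⟩: (-0.1674 + 0.9242i)(0.853) = (-0.1428 + 0.7883i)
|11⟩: (-0.1674 + 0.9242i)(0.5202 + 0.04066i) = (-0.1247 + 0.474i)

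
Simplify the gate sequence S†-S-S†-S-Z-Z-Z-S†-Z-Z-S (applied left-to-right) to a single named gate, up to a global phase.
Z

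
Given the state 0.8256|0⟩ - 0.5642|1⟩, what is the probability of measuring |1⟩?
0.3183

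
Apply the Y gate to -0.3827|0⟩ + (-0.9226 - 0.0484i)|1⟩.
(-0.0484 + 0.9226i)|0⟩ - 0.3827i|1⟩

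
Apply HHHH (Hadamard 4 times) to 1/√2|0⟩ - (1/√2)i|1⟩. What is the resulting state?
1/√2|0⟩ - (1/√2)i|1⟩

H² = I, so an even number of Hadamards cancels: H^4 = I and the state is unchanged.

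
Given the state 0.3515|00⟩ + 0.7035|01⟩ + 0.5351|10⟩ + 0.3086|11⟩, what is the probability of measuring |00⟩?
0.1236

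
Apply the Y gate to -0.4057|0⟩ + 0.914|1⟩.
-0.914i|0⟩ - 0.4057i|1⟩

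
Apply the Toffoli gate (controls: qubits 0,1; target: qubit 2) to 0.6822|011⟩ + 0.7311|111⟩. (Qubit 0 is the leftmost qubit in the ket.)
0.6822|011⟩ + 0.7311|110⟩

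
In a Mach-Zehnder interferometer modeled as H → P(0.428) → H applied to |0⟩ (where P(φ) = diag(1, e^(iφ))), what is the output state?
(0.9549 + 0.2075i)|0⟩ + (0.0451 - 0.2075i)|1⟩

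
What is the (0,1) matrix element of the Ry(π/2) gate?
-1/√2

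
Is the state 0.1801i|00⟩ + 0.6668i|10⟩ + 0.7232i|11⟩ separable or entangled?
Entangled

Writing the state as a|00⟩ + b|01⟩ + c|10⟩ + d|11⟩, it is a product state iff ad − bc = 0.
Here (a, b, c, d) = (0.1801i, 0, 0.6668i, 0.7232i): ad − bc = (0.1801i)(0.7232i) − (0)(0.6668i) = -0.1302 ≠ 0, so the state is entangled.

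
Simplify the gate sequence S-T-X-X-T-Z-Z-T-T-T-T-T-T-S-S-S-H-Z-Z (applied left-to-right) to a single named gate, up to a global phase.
H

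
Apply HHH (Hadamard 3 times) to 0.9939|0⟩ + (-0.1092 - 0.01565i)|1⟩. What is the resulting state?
(0.6256 - 0.01107i)|0⟩ + (0.78 + 0.01107i)|1⟩

H² = I, so H^3 = H: a single Hadamard. With (a, b) = (0.9939, (-0.1092 - 0.01565i)), H gives ((a + b)/√2, (a − b)/√2) = ((0.6256 - 0.01107i), (0.78 + 0.01107i)).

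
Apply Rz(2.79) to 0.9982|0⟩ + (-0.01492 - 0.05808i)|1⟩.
(0.1746 - 0.9828i)|0⟩ + (0.05458 - 0.02485i)|1⟩

Rz(2.79) = [[e^(−iθ/2), 0], [0, e^(iθ/2)]] with e^(±iθ/2) = cos(θ/2) ± i·sin(θ/2); θ = 2.79, cos(θ/2) ≈ 0.174892, sin(θ/2) ≈ 0.984588.
With a = amp(|0⟩) = 0.9982 and b = amp(|1⟩) = (-0.01492 - 0.05808i):
new amp(|0⟩) = (0.174892 - 0.984588i)·a = (0.1746 - 0.9828i)
new amp(|1⟩) = (0.174892 + 0.984588i)·b = (0.05458 - 0.02485i)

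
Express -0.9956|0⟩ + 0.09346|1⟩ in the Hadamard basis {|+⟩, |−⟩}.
-0.6379|+⟩ - 0.7701|−⟩

With |ψ⟩ = α|0⟩ + β|1⟩, the Hadamard-basis coefficients are ⟨+|ψ⟩ = (α + β)/√2 and ⟨−|ψ⟩ = (α − β)/√2.
Here α = -0.9956, β = 0.09346: (α + β)/√2 = -0.6379, (α − β)/√2 = -0.7701.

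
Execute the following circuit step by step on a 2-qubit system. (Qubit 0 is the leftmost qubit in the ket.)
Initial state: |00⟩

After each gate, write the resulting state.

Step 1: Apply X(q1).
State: |01⟩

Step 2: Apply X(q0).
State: |11⟩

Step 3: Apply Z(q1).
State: -|11⟩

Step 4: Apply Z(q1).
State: |11⟩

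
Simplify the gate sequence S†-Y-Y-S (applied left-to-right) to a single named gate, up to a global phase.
I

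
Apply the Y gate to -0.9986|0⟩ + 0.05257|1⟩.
-0.05257i|0⟩ - 0.9986i|1⟩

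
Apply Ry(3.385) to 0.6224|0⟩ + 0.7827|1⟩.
-0.8525|0⟩ + 0.5228|1⟩

Ry(3.385) = [[cos(θ/2), −sin(θ/2)], [sin(θ/2), cos(θ/2)]]; θ = 3.385, cos(θ/2) ≈ -0.121403, sin(θ/2) ≈ 0.992603.
With a = amp(|0⟩) = 0.6224 and b = amp(|1⟩) = 0.7827:
new amp(|0⟩) = (-0.121403)·a + (-0.992603)·b = -0.8525
new amp(|1⟩) = (0.992603)·a + (-0.121403)·b = 0.5228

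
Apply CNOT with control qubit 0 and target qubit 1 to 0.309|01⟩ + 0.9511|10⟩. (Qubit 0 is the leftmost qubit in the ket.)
0.309|01⟩ + 0.9511|11⟩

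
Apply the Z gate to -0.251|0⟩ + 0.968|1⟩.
-0.251|0⟩ - 0.968|1⟩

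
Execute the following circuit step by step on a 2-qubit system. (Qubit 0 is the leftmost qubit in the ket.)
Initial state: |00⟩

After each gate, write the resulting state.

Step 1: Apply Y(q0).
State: i|10⟩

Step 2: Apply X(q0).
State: i|00⟩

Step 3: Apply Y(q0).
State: -|10⟩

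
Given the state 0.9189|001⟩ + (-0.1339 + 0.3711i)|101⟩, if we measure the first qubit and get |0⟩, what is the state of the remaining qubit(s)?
|01⟩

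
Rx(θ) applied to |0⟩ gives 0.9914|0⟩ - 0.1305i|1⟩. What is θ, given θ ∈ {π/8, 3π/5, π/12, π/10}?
π/12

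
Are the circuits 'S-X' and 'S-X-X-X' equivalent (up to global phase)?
Yes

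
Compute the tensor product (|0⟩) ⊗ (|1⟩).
|01⟩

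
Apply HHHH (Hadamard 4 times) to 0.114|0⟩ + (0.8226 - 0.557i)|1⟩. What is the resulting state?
0.114|0⟩ + (0.8226 - 0.557i)|1⟩

H² = I, so an even number of Hadamards cancels: H^4 = I and the state is unchanged.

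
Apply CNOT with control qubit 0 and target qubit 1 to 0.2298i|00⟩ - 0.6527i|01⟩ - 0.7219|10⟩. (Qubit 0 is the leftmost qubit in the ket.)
0.2298i|00⟩ - 0.6527i|01⟩ - 0.7219|11⟩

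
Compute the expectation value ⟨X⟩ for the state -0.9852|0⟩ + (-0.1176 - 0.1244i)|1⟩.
0.2317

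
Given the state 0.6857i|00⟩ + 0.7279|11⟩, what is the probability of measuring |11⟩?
0.5298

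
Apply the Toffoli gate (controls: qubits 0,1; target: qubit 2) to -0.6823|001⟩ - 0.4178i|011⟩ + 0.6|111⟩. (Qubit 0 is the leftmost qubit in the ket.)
-0.6823|001⟩ - 0.4178i|011⟩ + 0.6|110⟩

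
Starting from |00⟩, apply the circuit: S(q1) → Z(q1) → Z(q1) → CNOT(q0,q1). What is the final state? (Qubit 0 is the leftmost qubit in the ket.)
|00⟩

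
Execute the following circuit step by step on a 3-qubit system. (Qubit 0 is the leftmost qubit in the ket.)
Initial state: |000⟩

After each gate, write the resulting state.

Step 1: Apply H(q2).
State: 1/√2|000⟩ + 1/√2|001⟩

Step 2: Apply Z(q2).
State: 1/√2|000⟩ - 1/√2|001⟩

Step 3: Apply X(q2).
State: -1/√2|000⟩ + 1/√2|001⟩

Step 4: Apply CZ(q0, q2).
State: -1/√2|000⟩ + 1/√2|001⟩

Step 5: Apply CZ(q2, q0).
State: -1/√2|000⟩ + 1/√2|001⟩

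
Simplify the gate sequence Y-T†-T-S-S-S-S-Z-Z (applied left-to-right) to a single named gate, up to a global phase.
Y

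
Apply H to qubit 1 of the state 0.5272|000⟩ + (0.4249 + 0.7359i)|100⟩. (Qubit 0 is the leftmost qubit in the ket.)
0.3728|000⟩ + 0.3728|010⟩ + (0.3004 + 0.5204i)|100⟩ + (0.3004 + 0.5204i)|110⟩

H on qubit 1 mixes each pair of kets that differ only in qubit 1: amplitudes (a, b) of (|…0…⟩, |…1…⟩) become ((a + b)/√2, (a − b)/√2). Kets absent from the input have amplitude 0.
(|000⟩, |010⟩): (a, b) = (0.5272, 0) → (0.3728, 0.3728)
(|100⟩, |110⟩): (a, b) = ((0.4249 + 0.7359i), 0) → ((0.3004 + 0.5204i), (0.3004 + 0.5204i))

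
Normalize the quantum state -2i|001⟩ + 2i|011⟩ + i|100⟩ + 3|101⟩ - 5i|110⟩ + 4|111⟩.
-0.2604i|001⟩ + 0.2604i|011⟩ + 0.1302i|100⟩ + 0.3906|101⟩ - 0.6509i|110⟩ + 0.5208|111⟩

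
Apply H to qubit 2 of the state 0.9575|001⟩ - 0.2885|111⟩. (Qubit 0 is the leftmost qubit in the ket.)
0.6771|000⟩ - 0.6771|001⟩ - 0.204|110⟩ + 0.204|111⟩

H on qubit 2 mixes each pair of kets that differ only in qubit 2: amplitudes (a, b) of (|…0…⟩, |…1…⟩) become ((a + b)/√2, (a − b)/√2). Kets absent from the input have amplitude 0.
(|000⟩, |001⟩): (a, b) = (0, 0.9575) → (0.6771, -0.6771)
(|110⟩, |111⟩): (a, b) = (0, -0.2885) → (-0.204, 0.204)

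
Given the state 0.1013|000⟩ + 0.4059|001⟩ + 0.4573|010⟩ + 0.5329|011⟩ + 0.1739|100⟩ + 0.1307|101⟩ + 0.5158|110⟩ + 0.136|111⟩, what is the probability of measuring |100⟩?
0.03024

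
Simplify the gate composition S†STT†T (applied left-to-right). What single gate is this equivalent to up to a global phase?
T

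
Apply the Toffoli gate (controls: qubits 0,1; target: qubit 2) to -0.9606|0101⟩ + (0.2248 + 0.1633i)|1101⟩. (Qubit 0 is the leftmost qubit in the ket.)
-0.9606|0101⟩ + (0.2248 + 0.1633i)|1111⟩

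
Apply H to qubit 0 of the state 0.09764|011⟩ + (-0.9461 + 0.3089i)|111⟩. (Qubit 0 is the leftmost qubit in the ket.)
(-0.6 + 0.2184i)|011⟩ + (0.738 - 0.2184i)|111⟩

H on qubit 0 mixes each pair of kets that differ only in qubit 0: amplitudes (a, b) of (|…0…⟩, |…1…⟩) become ((a + b)/√2, (a − b)/√2). Kets absent from the input have amplitude 0.
(|011⟩, |111⟩): (a, b) = (0.09764, (-0.9461 + 0.3089i)) → ((-0.6 + 0.2184i), (0.738 - 0.2184i))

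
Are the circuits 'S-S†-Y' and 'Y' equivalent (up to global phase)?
Yes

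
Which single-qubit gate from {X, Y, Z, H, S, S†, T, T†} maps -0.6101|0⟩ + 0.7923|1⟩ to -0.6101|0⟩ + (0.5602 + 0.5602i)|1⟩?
T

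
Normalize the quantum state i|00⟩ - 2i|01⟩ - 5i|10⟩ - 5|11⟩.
0.1348i|00⟩ - 0.2697i|01⟩ - 0.6742i|10⟩ - 0.6742|11⟩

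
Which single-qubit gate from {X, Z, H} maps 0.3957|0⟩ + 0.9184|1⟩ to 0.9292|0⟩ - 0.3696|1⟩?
H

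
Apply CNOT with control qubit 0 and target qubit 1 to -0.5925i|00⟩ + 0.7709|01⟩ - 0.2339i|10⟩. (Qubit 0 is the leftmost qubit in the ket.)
-0.5925i|00⟩ + 0.7709|01⟩ - 0.2339i|11⟩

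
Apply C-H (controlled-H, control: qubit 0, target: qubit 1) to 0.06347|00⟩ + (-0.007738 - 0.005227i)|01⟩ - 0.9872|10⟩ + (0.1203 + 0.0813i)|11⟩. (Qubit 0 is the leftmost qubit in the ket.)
0.06347|00⟩ + (-0.007738 - 0.005227i)|01⟩ + (-0.613 + 0.05749i)|10⟩ + (-0.7831 - 0.05749i)|11⟩

C-H leaves the control-|0⟩ kets |00⟩, |01⟩ unchanged and applies H to qubit 1 on the control-|1⟩ pair (|10⟩, |11⟩).
H = [[1/√2, 1/√2], [1/√2, -1/√2]].
With a = amp(|10⟩) = -0.9872 and b = amp(|11⟩) = (0.1203 + 0.0813i):
new amp(|10⟩) = (1/√2)·a + (1/√2)·b = (-0.613 + 0.05749i)
new amp(|11⟩) = (1/√2)·a + (-1/√2)·b = (-0.7831 - 0.05749i)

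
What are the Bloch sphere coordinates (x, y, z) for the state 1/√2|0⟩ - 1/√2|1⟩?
(-1, 0, 0)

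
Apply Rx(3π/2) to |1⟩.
-(1/√2)i|0⟩ - 1/√2|1⟩

Rx(3π/2) = [[cos(θ/2), −i·sin(θ/2)], [−i·sin(θ/2), cos(θ/2)]]; θ = 3π/2, cos(θ/2) ≈ -0.707107, sin(θ/2) ≈ 0.707107.
With a = amp(|0⟩) = 0 and b = amp(|1⟩) = 1:
new amp(|0⟩) = (-0.707107)·a + (-0.707107i)·b = -(1/√2)i
new amp(|1⟩) = (-0.707107i)·a + (-0.707107)·b = -1/√2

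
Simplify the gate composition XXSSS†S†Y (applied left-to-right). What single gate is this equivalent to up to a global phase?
Y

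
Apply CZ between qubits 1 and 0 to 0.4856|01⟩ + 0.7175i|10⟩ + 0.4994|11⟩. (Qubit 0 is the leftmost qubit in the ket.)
0.4856|01⟩ + 0.7175i|10⟩ - 0.4994|11⟩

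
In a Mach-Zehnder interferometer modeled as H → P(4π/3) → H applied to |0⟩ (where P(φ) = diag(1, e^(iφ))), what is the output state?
(0.25 - 0.433i)|0⟩ + (0.75 + 0.433i)|1⟩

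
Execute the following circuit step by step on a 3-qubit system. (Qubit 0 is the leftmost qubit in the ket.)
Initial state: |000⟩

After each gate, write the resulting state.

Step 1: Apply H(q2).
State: 1/√2|000⟩ + 1/√2|001⟩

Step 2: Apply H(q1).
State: 1/2|000⟩ + 1/2|001⟩ + 1/2|010⟩ + 1/2|011⟩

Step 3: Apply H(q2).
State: 1/√2|000⟩ + 1/√2|010⟩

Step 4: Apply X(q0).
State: 1/√2|100⟩ + 1/√2|110⟩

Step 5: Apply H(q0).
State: 1/2|000⟩ + 1/2|010⟩ - 1/2|100⟩ - 1/2|110⟩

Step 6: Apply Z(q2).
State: 1/2|000⟩ + 1/2|010⟩ - 1/2|100⟩ - 1/2|110⟩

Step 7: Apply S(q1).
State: 1/2|000⟩ + (1/2)i|010⟩ - 1/2|100⟩ - (1/2)i|110⟩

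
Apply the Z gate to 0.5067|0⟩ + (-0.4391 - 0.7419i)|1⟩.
0.5067|0⟩ + (0.4391 + 0.7419i)|1⟩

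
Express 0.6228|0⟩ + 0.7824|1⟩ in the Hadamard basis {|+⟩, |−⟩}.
0.9936|+⟩ - 0.1129|−⟩

With |ψ⟩ = α|0⟩ + β|1⟩, the Hadamard-basis coefficients are ⟨+|ψ⟩ = (α + β)/√2 and ⟨−|ψ⟩ = (α − β)/√2.
Here α = 0.6228, β = 0.7824: (α + β)/√2 = 0.9936, (α − β)/√2 = -0.1129.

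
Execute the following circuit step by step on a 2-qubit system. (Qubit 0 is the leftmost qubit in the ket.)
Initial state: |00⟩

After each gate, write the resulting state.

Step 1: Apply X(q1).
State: |01⟩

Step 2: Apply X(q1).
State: |00⟩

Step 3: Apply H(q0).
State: 1/√2|00⟩ + 1/√2|10⟩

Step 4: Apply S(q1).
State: 1/√2|00⟩ + 1/√2|10⟩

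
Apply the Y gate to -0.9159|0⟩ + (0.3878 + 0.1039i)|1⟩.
(0.1039 - 0.3878i)|0⟩ - 0.9159i|1⟩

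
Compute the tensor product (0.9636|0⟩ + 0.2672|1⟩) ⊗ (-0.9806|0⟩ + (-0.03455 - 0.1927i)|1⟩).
-0.9449|00⟩ + (-0.03329 - 0.1857i)|01⟩ - 0.262|10⟩ + (-0.009232 - 0.05149i)|11⟩

amp(|b₁b₂…⟩) = product of the factor amplitudes for bits b₁, b₂, …; only kets whose every factor amplitude is nonzero survive.
|00⟩: (0.9636)(-0.9806) = -0.9449
|01⟩: (0.9636)(-0.03455 - 0.1927i) = (-0.03329 - 0.1857i)
|10⟩: (0.2672)(-0.9806) = -0.262
|11⟩: (0.2672)(-0.03455 - 0.1927i) = (-0.009232 - 0.05149i)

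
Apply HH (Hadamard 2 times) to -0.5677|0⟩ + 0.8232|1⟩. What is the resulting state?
-0.5677|0⟩ + 0.8232|1⟩

H² = I, so an even number of Hadamards cancels: H^2 = I and the state is unchanged.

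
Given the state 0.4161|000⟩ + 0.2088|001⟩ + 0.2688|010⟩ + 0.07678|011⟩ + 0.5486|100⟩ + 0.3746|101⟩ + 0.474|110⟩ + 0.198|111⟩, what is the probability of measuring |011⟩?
0.005895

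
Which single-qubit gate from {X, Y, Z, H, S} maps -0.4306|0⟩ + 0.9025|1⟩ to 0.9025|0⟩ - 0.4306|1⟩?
X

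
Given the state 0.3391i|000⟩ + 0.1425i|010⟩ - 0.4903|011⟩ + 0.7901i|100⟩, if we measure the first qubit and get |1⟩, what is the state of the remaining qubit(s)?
i|00⟩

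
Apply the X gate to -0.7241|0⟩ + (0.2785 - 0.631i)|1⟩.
(0.2785 - 0.631i)|0⟩ - 0.7241|1⟩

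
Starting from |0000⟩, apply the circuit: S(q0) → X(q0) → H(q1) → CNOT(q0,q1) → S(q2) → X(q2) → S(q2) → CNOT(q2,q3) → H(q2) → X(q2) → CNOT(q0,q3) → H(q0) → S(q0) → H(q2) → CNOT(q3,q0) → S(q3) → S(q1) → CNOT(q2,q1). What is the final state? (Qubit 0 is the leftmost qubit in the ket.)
1/2|0010⟩ - (1/2)i|0110⟩ - (1/2)i|1010⟩ - 1/2|1110⟩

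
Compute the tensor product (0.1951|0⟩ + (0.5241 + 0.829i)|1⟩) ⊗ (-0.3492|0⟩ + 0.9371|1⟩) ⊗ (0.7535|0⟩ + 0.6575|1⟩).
-0.05134|000⟩ - 0.04479|001⟩ + 0.1378|010⟩ + 0.1202|011⟩ + (-0.1379 - 0.2181i)|100⟩ + (-0.1203 - 0.1903i)|101⟩ + (0.3701 + 0.5854i)|110⟩ + (0.3229 + 0.5108i)|111⟩

amp(|b₁b₂…⟩) = product of the factor amplitudes for bits b₁, b₂, …; only kets whose every factor amplitude is nonzero survive.
|000⟩: (0.1951)(-0.3492)(0.7535) = -0.05134
|001⟩: (0.1951)(-0.3492)(0.6575) = -0.04479
|010⟩: (0.1951)(0.9371)(0.7535) = 0.1378
|011⟩: (0.1951)(0.9371)(0.6575) = 0.1202
|100⟩: (0.5241 + 0.829i)(-0.3492)(0.7535) = (-0.1379 - 0.2181i)
|101⟩: (0.5241 + 0.829i)(-0.3492)(0.6575) = (-0.1203 - 0.1903i)
|110⟩: (0.5241 + 0.829i)(0.9371)(0.7535) = (0.3701 + 0.5854i)
|111⟩: (0.5241 + 0.829i)(0.9371)(0.6575) = (0.3229 + 0.5108i)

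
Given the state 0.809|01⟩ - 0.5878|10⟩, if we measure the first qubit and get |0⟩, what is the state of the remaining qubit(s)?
|1⟩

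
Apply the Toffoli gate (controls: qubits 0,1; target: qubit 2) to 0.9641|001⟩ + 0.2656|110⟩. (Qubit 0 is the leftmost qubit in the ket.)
0.9641|001⟩ + 0.2656|111⟩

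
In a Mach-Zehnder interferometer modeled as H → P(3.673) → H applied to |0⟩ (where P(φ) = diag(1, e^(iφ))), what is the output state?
(0.06895 - 0.2534i)|0⟩ + (0.931 + 0.2534i)|1⟩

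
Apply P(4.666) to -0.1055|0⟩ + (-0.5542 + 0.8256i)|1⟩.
-0.1055|0⟩ + (0.8504 + 0.5153i)|1⟩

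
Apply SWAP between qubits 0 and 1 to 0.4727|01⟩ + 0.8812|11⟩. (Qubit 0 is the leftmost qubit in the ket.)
0.4727|10⟩ + 0.8812|11⟩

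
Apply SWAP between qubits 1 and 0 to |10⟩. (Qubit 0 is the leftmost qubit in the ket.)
|01⟩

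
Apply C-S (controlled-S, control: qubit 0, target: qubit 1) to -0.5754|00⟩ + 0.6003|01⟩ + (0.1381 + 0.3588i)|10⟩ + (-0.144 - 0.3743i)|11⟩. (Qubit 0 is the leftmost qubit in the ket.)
-0.5754|00⟩ + 0.6003|01⟩ + (0.1381 + 0.3588i)|10⟩ + (0.3743 - 0.144i)|11⟩

C-S leaves the control-|0⟩ kets |00⟩, |01⟩ unchanged and applies S to qubit 1 on the control-|1⟩ pair (|10⟩, |11⟩).
S = [[1, 0], [0, i]].
With a = amp(|10⟩) = (0.1381 + 0.3588i) and b = amp(|11⟩) = (-0.144 - 0.3743i):
new amp(|10⟩) = (1)·a = (0.1381 + 0.3588i)
new amp(|11⟩) = (i)·b = (0.3743 - 0.144i)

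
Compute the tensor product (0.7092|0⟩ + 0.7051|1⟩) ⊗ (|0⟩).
0.7092|00⟩ + 0.7051|10⟩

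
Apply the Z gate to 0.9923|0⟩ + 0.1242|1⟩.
0.9923|0⟩ - 0.1242|1⟩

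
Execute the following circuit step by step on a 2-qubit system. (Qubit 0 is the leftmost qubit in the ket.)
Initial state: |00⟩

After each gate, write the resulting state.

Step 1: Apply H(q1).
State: 1/√2|00⟩ + 1/√2|01⟩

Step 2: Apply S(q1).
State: 1/√2|00⟩ + (1/√2)i|01⟩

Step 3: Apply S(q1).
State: 1/√2|00⟩ - 1/√2|01⟩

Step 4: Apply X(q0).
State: 1/√2|10⟩ - 1/√2|11⟩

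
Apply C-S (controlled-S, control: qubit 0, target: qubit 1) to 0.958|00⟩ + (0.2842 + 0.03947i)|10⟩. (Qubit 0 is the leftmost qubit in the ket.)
0.958|00⟩ + (0.2842 + 0.03947i)|10⟩

C-S leaves the control-|0⟩ kets |00⟩, |01⟩ unchanged and applies S to qubit 1 on the control-|1⟩ pair (|10⟩, |11⟩).
S = [[1, 0], [0, i]].
With a = amp(|10⟩) = (0.2842 + 0.03947i) and b = amp(|11⟩) = 0:
new amp(|10⟩) = (1)·a = (0.2842 + 0.03947i)
new amp(|11⟩) = (i)·b = 0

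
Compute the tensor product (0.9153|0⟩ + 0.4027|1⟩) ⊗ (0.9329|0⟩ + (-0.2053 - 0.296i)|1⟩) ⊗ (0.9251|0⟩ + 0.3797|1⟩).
0.7899|000⟩ + 0.3242|001⟩ + (-0.1738 - 0.2506i)|010⟩ + (-0.07135 - 0.1029i)|011⟩ + 0.3475|100⟩ + 0.1426|101⟩ + (-0.07648 - 0.1103i)|110⟩ + (-0.03139 - 0.04526i)|111⟩

amp(|b₁b₂…⟩) = product of the factor amplitudes for bits b₁, b₂, …; only kets whose every factor amplitude is nonzero survive.
|000⟩: (0.9153)(0.9329)(0.9251) = 0.7899
|001⟩: (0.9153)(0.9329)(0.3797) = 0.3242
|010⟩: (0.9153)(-0.2053 - 0.296i)(0.9251) = (-0.1738 - 0.2506i)
|011⟩: (0.9153)(-0.2053 - 0.296i)(0.3797) = (-0.07135 - 0.1029i)
|100⟩: (0.4027)(0.9329)(0.9251) = 0.3475
|101⟩: (0.4027)(0.9329)(0.3797) = 0.1426
|110⟩: (0.4027)(-0.2053 - 0.296i)(0.9251) = (-0.07648 - 0.1103i)
|111⟩: (0.4027)(-0.2053 - 0.296i)(0.3797) = (-0.03139 - 0.04526i)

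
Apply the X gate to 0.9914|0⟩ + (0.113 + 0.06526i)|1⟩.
(0.113 + 0.06526i)|0⟩ + 0.9914|1⟩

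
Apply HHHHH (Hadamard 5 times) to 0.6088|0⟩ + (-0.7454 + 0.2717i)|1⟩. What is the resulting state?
(-0.09659 + 0.1921i)|0⟩ + (0.9576 - 0.1921i)|1⟩

H² = I, so H^5 = H: a single Hadamard. With (a, b) = (0.6088, (-0.7454 + 0.2717i)), H gives ((a + b)/√2, (a − b)/√2) = ((-0.09659 + 0.1921i), (0.9576 - 0.1921i)).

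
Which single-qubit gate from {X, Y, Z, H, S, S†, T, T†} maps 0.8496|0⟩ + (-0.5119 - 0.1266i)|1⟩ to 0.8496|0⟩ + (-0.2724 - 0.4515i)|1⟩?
T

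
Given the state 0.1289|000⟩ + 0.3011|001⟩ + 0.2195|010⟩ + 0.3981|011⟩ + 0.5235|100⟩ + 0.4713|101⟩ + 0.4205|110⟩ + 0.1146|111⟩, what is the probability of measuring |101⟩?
0.2221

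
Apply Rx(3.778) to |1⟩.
-0.9498i|0⟩ - 0.3129|1⟩

Rx(3.778) = [[cos(θ/2), −i·sin(θ/2)], [−i·sin(θ/2), cos(θ/2)]]; θ = 3.778, cos(θ/2) ≈ -0.312861, sin(θ/2) ≈ 0.949799.
With a = amp(|0⟩) = 0 and b = amp(|1⟩) = 1:
new amp(|0⟩) = (-0.312861)·a + (-0.949799i)·b = -0.9498i
new amp(|1⟩) = (-0.949799i)·a + (-0.312861)·b = -0.3129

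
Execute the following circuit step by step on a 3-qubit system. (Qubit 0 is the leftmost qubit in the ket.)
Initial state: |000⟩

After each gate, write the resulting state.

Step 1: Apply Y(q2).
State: i|001⟩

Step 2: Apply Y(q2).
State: |000⟩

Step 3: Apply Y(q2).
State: i|001⟩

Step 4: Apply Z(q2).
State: -i|001⟩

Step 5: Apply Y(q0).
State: |101⟩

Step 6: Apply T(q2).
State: (1/√2 + (1/√2)i)|101⟩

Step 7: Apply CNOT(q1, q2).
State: (1/√2 + (1/√2)i)|101⟩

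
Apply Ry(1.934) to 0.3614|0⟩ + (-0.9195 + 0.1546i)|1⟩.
(0.9621 - 0.1273i)|0⟩ + (-0.2246 + 0.08778i)|1⟩

Ry(1.934) = [[cos(θ/2), −sin(θ/2)], [sin(θ/2), cos(θ/2)]]; θ = 1.934, cos(θ/2) ≈ 0.567772, sin(θ/2) ≈ 0.823186.
With a = amp(|0⟩) = 0.3614 and b = amp(|1⟩) = (-0.9195 + 0.1546i):
new amp(|0⟩) = (0.567772)·a + (-0.823186)·b = (0.9621 - 0.1273i)
new amp(|1⟩) = (0.823186)·a + (0.567772)·b = (-0.2246 + 0.08778i)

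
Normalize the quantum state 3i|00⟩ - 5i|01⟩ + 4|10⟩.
0.4243i|00⟩ - (1/√2)i|01⟩ + 0.5657|10⟩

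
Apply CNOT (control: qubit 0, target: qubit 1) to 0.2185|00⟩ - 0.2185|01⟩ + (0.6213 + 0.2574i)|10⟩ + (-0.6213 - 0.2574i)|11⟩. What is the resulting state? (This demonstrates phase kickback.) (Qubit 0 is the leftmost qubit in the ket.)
0.2185|00⟩ - 0.2185|01⟩ + (-0.6213 - 0.2574i)|10⟩ + (0.6213 + 0.2574i)|11⟩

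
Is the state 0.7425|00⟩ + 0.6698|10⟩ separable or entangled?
Separable

Writing the state as a|00⟩ + b|01⟩ + c|10⟩ + d|11⟩, it is a product state iff ad − bc = 0.
Here (a, b, c, d) = (0.7425, 0, 0.6698, 0): ad − bc = (0.7425)(0) − (0)(0.6698) = 0, so the state is separable.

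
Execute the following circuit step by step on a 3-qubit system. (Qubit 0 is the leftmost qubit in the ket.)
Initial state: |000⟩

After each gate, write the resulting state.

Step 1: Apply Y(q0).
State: i|100⟩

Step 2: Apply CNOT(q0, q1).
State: i|110⟩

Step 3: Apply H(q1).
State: (1/√2)i|100⟩ - (1/√2)i|110⟩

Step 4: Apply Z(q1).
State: (1/√2)i|100⟩ + (1/√2)i|110⟩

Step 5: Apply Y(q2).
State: -1/√2|101⟩ - 1/√2|111⟩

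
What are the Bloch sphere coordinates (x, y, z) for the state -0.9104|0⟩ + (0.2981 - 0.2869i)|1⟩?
(-0.5428, 0.5224, 0.6577)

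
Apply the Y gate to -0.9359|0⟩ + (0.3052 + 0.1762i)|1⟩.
(0.1762 - 0.3052i)|0⟩ - 0.9359i|1⟩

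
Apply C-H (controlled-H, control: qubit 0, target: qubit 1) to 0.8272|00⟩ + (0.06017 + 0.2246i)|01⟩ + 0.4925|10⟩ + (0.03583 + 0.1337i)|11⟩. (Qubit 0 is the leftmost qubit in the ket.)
0.8272|00⟩ + (0.06017 + 0.2246i)|01⟩ + (0.3736 + 0.09454i)|10⟩ + (0.3229 - 0.09454i)|11⟩

C-H leaves the control-|0⟩ kets |00⟩, |01⟩ unchanged and applies H to qubit 1 on the control-|1⟩ pair (|10⟩, |11⟩).
H = [[1/√2, 1/√2], [1/√2, -1/√2]].
With a = amp(|10⟩) = 0.4925 and b = amp(|11⟩) = (0.03583 + 0.1337i):
new amp(|10⟩) = (1/√2)·a + (1/√2)·b = (0.3736 + 0.09454i)
new amp(|11⟩) = (1/√2)·a + (-1/√2)·b = (0.3229 - 0.09454i)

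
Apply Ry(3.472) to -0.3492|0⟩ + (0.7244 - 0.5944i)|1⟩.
(-0.6571 + 0.5863i)|0⟩ + (-0.4636 + 0.09775i)|1⟩

Ry(3.472) = [[cos(θ/2), −sin(θ/2)], [sin(θ/2), cos(θ/2)]]; θ = 3.472, cos(θ/2) ≈ -0.164453, sin(θ/2) ≈ 0.986385.
With a = amp(|0⟩) = -0.3492 and b = amp(|1⟩) = (0.7244 - 0.5944i):
new amp(|0⟩) = (-0.164453)·a + (-0.986385)·b = (-0.6571 + 0.5863i)
new amp(|1⟩) = (0.986385)·a + (-0.164453)·b = (-0.4636 + 0.09775i)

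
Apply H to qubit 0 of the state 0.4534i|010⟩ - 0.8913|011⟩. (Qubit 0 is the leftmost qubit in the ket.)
0.3206i|010⟩ - 0.6302|011⟩ + 0.3206i|110⟩ - 0.6302|111⟩

H on qubit 0 mixes each pair of kets that differ only in qubit 0: amplitudes (a, b) of (|…0…⟩, |…1…⟩) become ((a + b)/√2, (a − b)/√2). Kets absent from the input have amplitude 0.
(|010⟩, |110⟩): (a, b) = (0.4534i, 0) → (0.3206i, 0.3206i)
(|011⟩, |111⟩): (a, b) = (-0.8913, 0) → (-0.6302, -0.6302)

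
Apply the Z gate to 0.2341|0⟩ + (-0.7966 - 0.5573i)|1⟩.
0.2341|0⟩ + (0.7966 + 0.5573i)|1⟩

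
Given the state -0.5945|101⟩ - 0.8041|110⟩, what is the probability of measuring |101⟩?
0.3534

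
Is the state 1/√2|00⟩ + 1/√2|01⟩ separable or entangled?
Separable

Writing the state as a|00⟩ + b|01⟩ + c|10⟩ + d|11⟩, it is a product state iff ad − bc = 0.
Here (a, b, c, d) = (1/√2, 1/√2, 0, 0): ad − bc = (1/√2)(0) − (1/√2)(0) = 0, so the state is separable.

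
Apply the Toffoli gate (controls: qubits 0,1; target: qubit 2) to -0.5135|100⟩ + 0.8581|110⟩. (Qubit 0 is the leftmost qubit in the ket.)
-0.5135|100⟩ + 0.8581|111⟩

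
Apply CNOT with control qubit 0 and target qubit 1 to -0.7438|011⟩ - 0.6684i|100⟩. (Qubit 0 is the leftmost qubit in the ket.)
-0.7438|011⟩ - 0.6684i|110⟩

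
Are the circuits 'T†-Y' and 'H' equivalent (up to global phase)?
No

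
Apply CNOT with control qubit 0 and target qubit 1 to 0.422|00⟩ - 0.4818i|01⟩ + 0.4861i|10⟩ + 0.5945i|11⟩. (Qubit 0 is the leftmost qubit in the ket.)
0.422|00⟩ - 0.4818i|01⟩ + 0.5945i|10⟩ + 0.4861i|11⟩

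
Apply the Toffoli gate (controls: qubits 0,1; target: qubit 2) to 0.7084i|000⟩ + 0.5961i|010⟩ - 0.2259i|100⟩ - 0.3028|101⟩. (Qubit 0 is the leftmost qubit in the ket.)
0.7084i|000⟩ + 0.5961i|010⟩ - 0.2259i|100⟩ - 0.3028|101⟩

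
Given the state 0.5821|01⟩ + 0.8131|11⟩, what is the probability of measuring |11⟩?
0.6611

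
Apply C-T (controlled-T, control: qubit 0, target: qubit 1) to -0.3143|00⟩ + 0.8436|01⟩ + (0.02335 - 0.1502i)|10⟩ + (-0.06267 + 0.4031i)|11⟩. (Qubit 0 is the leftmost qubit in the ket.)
-0.3143|00⟩ + 0.8436|01⟩ + (0.02335 - 0.1502i)|10⟩ + (-0.3293 + 0.2407i)|11⟩

C-T leaves the control-|0⟩ kets |00⟩, |01⟩ unchanged and applies T to qubit 1 on the control-|1⟩ pair (|10⟩, |11⟩).
T = [[1, 0], [0, (1/√2 + (1/√2)i)]].
With a = amp(|10⟩) = (0.02335 - 0.1502i) and b = amp(|11⟩) = (-0.06267 + 0.4031i):
new amp(|10⟩) = (1)·a = (0.02335 - 0.1502i)
new amp(|11⟩) = (1/√2 + (1/√2)i)·b = (-0.3293 + 0.2407i)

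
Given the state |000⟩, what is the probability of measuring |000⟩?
1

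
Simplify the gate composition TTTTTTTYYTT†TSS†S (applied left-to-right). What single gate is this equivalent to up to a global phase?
S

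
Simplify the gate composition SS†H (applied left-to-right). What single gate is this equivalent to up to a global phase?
H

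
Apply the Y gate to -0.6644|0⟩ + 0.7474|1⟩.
-0.7474i|0⟩ - 0.6644i|1⟩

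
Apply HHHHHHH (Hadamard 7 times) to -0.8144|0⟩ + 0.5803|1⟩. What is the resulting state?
-0.1655|0⟩ - 0.9862|1⟩

H² = I, so H^7 = H: a single Hadamard. With (a, b) = (-0.8144, 0.5803), H gives ((a + b)/√2, (a − b)/√2) = (-0.1655, -0.9862).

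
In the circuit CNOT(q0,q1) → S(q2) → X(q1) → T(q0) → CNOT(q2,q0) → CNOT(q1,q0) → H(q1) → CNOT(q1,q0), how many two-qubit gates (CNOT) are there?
4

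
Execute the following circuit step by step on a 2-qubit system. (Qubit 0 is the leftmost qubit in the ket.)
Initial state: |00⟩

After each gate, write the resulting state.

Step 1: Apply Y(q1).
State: i|01⟩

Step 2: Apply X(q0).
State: i|11⟩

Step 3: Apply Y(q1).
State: |10⟩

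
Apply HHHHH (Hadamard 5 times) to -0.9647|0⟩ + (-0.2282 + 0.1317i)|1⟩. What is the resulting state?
(-0.8435 + 0.09313i)|0⟩ + (-0.5208 - 0.09313i)|1⟩

H² = I, so H^5 = H: a single Hadamard. With (a, b) = (-0.9647, (-0.2282 + 0.1317i)), H gives ((a + b)/√2, (a − b)/√2) = ((-0.8435 + 0.09313i), (-0.5208 - 0.09313i)).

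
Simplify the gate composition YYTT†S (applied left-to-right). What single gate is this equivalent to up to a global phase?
S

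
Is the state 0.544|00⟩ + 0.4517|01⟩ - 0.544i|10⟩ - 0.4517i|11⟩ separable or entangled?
Separable

Writing the state as a|00⟩ + b|01⟩ + c|10⟩ + d|11⟩, it is a product state iff ad − bc = 0.
Here (a, b, c, d) = (0.544, 0.4517, -0.544i, -0.4517i): ad − bc = (0.544)(-0.4517i) − (0.4517)(-0.544i) = 0, so the state is separable.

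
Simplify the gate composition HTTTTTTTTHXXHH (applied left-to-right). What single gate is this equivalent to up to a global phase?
I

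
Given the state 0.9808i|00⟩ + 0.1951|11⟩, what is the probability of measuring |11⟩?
0.03806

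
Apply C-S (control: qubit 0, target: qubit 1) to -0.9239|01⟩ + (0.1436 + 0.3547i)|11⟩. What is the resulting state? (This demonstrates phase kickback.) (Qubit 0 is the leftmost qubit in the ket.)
-0.9239|01⟩ + (-0.3547 + 0.1436i)|11⟩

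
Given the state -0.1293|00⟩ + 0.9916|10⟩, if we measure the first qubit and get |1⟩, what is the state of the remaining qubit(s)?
|0⟩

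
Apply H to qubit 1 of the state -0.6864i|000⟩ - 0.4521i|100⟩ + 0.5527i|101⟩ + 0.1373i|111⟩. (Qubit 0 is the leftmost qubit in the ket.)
-0.4854i|000⟩ - 0.4854i|010⟩ - 0.3197i|100⟩ + 0.4879i|101⟩ - 0.3197i|110⟩ + 0.2937i|111⟩

H on qubit 1 mixes each pair of kets that differ only in qubit 1: amplitudes (a, b) of (|…0…⟩, |…1…⟩) become ((a + b)/√2, (a − b)/√2). Kets absent from the input have amplitude 0.
(|000⟩, |010⟩): (a, b) = (-0.6864i, 0) → (-0.4854i, -0.4854i)
(|100⟩, |110⟩): (a, b) = (-0.4521i, 0) → (-0.3197i, -0.3197i)
(|101⟩, |111⟩): (a, b) = (0.5527i, 0.1373i) → (0.4879i, 0.2937i)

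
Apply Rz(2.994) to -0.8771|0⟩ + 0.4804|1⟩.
(-0.06467 + 0.8747i)|0⟩ + (0.03542 + 0.4791i)|1⟩

Rz(2.994) = [[e^(−iθ/2), 0], [0, e^(iθ/2)]] with e^(±iθ/2) = cos(θ/2) ± i·sin(θ/2); θ = 2.994, cos(θ/2) ≈ 0.0737294, sin(θ/2) ≈ 0.997278.
With a = amp(|0⟩) = -0.8771 and b = amp(|1⟩) = 0.4804:
new amp(|0⟩) = (0.0737294 - 0.997278i)·a = (-0.06467 + 0.8747i)
new amp(|1⟩) = (0.0737294 + 0.997278i)·b = (0.03542 + 0.4791i)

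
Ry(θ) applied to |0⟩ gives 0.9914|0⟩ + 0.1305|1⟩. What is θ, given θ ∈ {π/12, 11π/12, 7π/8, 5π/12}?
π/12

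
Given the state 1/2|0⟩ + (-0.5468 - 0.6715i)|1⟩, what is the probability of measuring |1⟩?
0.7499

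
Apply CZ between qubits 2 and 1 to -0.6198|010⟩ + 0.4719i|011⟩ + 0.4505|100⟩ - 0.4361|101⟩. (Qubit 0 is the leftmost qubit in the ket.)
-0.6198|010⟩ - 0.4719i|011⟩ + 0.4505|100⟩ - 0.4361|101⟩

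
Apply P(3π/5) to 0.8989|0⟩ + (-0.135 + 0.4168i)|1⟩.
0.8989|0⟩ + (-0.3547 - 0.2572i)|1⟩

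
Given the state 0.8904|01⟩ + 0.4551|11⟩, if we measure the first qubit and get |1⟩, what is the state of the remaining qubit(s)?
|1⟩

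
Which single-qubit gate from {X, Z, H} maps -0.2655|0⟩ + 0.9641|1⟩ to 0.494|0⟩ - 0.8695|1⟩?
H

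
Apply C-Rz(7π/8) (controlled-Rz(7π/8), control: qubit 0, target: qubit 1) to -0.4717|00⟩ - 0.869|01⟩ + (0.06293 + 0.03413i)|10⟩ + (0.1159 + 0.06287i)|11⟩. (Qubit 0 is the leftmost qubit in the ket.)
-0.4717|00⟩ - 0.869|01⟩ + (0.04575 - 0.05506i)|10⟩ + (-0.03905 + 0.1259i)|11⟩

C-Rz(7π/8) leaves the control-|0⟩ kets |00⟩, |01⟩ unchanged and applies Rz(7π/8) to qubit 1 on the control-|1⟩ pair (|10⟩, |11⟩).
Rz(7π/8) = [[e^(−iθ/2), 0], [0, e^(iθ/2)]] with e^(±iθ/2) = cos(θ/2) ± i·sin(θ/2); θ = 7π/8, cos(θ/2) ≈ 0.19509, sin(θ/2) ≈ 0.980785.
With a = amp(|10⟩) = (0.06293 + 0.03413i) and b = amp(|11⟩) = (0.1159 + 0.06287i):
new amp(|10⟩) = (0.19509 - 0.980785i)·a = (0.04575 - 0.05506i)
new amp(|11⟩) = (0.19509 + 0.980785i)·b = (-0.03905 + 0.1259i)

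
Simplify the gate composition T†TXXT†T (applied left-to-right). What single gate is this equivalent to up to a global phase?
I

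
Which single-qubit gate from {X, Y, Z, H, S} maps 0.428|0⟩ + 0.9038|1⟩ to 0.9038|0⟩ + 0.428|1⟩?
X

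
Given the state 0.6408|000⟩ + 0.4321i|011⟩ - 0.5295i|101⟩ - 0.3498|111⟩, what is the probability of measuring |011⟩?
0.1867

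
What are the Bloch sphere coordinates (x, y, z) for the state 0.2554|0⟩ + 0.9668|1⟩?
(0.4938, 0, -0.8695)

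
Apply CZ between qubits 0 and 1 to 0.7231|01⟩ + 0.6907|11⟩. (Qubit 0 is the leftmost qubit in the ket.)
0.7231|01⟩ - 0.6907|11⟩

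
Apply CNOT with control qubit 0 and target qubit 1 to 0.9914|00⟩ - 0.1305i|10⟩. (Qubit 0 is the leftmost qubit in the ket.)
0.9914|00⟩ - 0.1305i|11⟩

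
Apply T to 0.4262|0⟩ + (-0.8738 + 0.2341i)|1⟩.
0.4262|0⟩ + (-0.7834 - 0.4523i)|1⟩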